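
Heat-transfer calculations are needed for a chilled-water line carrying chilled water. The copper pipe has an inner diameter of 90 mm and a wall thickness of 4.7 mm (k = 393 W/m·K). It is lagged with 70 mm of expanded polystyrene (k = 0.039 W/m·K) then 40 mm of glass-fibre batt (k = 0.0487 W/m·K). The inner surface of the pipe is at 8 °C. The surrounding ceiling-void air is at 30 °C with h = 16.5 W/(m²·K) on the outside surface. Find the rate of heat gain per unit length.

Radial resistances (cylindrical: R_cond = ln(r_o/r_i)/(2πkL), R_conv = 1/(h·2πrL)):
R_copper pipe wall = ln(49.7/45)/(2π×393×1) = 4.023×10^-5 K/W
R_expanded polystyrene = ln(119.7/49.7)/(2π×0.039×1) = 3.587 K/W
R_glass-fibre batt = ln(159.7/119.7)/(2π×0.0487×1) = 0.9422 K/W
R_outer film = 1/(h_o·2πr_oL) = 1/(16.5×2π×0.1597×1) = 0.0604 K/W
R_total = 4.59 K/W
Q = ΔT/R_total = 22/4.59

q′ ≈ 4.79 W/m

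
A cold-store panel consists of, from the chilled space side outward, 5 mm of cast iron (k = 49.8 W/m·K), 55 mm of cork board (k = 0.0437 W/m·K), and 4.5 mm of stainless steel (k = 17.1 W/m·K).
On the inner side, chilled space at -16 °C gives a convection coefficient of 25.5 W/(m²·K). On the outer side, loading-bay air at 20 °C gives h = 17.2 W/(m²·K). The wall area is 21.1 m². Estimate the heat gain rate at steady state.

Using the resistance-network approach (series):
R_inner film = 1/(h_i·A) = 1/(25.5×21.1) = 0.001859 K/W
R_cast iron = L/(kA) = 0.005/(49.8×21.1) = 4.758×10^-6 K/W
R_cork board = L/(kA) = 0.055/(0.0437×21.1) = 0.05965 K/W
R_stainless steel = L/(kA) = 0.0045/(17.1×21.1) = 1.247×10^-5 K/W
R_outer film = 1/(h_o·A) = 1/(17.2×21.1) = 0.002755 K/W
R_total = 0.06428 K/W
Q = ΔT / R_total = 36 / 0.06428

Q ≈ 560 W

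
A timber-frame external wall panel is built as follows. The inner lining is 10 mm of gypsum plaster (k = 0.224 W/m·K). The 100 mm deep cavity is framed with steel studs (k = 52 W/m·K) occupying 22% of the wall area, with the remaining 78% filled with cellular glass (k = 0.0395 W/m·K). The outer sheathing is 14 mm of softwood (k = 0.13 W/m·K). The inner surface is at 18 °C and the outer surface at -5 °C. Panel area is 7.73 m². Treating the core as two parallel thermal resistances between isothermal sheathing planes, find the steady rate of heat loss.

Sheathing layers in series; stud and cavity paths in parallel between them.
R_inner = 0.01/(0.224×7.73) = 0.005775 K/W
R_stud  = 0.1/(52×0.22×7.73) = 0.001131 K/W
R_cav   = 0.1/(0.0395×0.78×7.73) = 0.4199 K/W
1/R_core = 1/R_stud + 1/R_cav → R_core = 0.001128 K/W
R_outer = 0.014/(0.13×7.73) = 0.01393 K/W
R_total = 0.02083 K/W
Q = ΔT/R_total = 23/0.02083

Q ≈ 1100 W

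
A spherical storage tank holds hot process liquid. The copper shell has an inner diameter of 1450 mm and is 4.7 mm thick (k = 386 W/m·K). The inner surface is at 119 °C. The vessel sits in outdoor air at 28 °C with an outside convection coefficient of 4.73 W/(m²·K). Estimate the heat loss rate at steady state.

Radial (spherical) resistances in series:
R_copper shell = (1/0.725 − 1/0.7297)/(4π×386) = 1.832×10^-6 K/W
R_outer film = 1/(h·4πr_o²) = 1/(4.73×4π×0.7297²) = 0.0316 K/W
R_total = 0.0316 K/W
Q = ΔT/R_total = 91/0.0316

Q ≈ 2880 W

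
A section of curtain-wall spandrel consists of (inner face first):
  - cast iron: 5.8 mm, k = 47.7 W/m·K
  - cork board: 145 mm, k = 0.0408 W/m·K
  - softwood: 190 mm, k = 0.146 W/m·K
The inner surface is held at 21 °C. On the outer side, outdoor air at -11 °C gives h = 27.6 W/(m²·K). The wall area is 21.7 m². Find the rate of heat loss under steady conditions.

Series thermal resistances:
R_cast iron = L/(kA) = 0.0058/(47.7×21.7) = 5.603×10^-6 K/W
R_cork board = L/(kA) = 0.145/(0.0408×21.7) = 0.1638 K/W
R_softwood = L/(kA) = 0.19/(0.146×21.7) = 0.05997 K/W
R_outer film = 1/(h_o·A) = 1/(27.6×21.7) = 0.00167 K/W
R_total = 0.2254 K/W
Q = ΔT / R_total = 32 / 0.2254

Q ≈ 142 W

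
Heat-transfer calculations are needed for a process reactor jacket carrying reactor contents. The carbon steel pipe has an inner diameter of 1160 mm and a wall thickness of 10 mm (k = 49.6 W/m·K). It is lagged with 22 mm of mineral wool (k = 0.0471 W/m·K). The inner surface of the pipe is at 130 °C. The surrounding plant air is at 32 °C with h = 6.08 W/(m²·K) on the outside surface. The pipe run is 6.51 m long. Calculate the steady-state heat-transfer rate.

Per-layer cylindrical resistances, series-summed:
R_carbon steel pipe wall = ln(590/580)/(2π×49.6×6.51) = 8.426×10^-6 K/W
R_mineral wool = ln(612/590)/(2π×0.0471×6.51) = 0.019 K/W
R_outer film = 1/(h_o·2πr_oL) = 1/(6.08×2π×0.612×6.51) = 0.00657 K/W
R_total = 0.02558 K/W
Q = ΔT/R_total = 98/0.02558

Q ≈ 3830 W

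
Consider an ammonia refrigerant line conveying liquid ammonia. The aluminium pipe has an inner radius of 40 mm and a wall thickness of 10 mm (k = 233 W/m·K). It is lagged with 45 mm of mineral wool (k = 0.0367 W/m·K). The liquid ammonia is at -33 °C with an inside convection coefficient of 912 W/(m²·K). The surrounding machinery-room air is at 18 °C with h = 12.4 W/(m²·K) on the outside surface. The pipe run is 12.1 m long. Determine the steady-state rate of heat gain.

Q ≈ 211 W

For a radial system each layer contributes R = ln(r_out/r_in)/(2πkL); films add R = 1/(hA).
R_inner film = 1/(h_i·2πr₁L) = 1/(912×2π×0.04×12.1) = 3.606×10^-4 K/W
R_aluminium pipe wall = ln(50/40)/(2π×233×12.1) = 1.26×10^-5 K/W
R_mineral wool = ln(95/50)/(2π×0.0367×12.1) = 0.23 K/W
R_outer film = 1/(h_o·2πr_oL) = 1/(12.4×2π×0.095×12.1) = 0.01117 K/W
R_total = 0.2416 K/W
Q = ΔT/R_total = 51/0.2416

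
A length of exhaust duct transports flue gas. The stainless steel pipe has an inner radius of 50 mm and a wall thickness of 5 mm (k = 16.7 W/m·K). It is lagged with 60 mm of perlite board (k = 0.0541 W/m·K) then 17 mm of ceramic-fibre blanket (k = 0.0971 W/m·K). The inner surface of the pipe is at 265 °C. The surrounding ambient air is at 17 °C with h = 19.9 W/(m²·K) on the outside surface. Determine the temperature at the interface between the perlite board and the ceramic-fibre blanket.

Per-layer cylindrical resistances, series-summed:
R_stainless steel pipe wall = ln(55/50)/(2π×16.7×1) = 9.083×10^-4 K/W
R_perlite board = ln(115/55)/(2π×0.0541×1) = 2.17 K/W
R_ceramic-fibre blanket = ln(132/115)/(2π×0.0971×1) = 0.226 K/W
R_outer film = 1/(h_o·2πr_oL) = 1/(19.9×2π×0.132×1) = 0.06059 K/W
R_total = 2.457 K/W
Q = ΔT/R_total = 248/2.457
Q = 101 W/m
T_interface = T_inner − Q·ΣR(inner→interface) = 265 − 101×2.171

T ≈ 45.9 °C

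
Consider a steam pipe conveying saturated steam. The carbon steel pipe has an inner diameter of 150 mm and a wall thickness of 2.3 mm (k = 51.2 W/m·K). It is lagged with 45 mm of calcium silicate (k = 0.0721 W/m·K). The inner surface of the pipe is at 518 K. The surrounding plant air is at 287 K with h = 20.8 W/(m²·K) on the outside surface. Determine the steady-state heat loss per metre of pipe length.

For a radial system each layer contributes R = ln(r_out/r_in)/(2πkL); films add R = 1/(hA).
R_carbon steel pipe wall = ln(77.3/75)/(2π×51.2×1) = 9.389×10^-5 K/W
R_calcium silicate = ln(122.3/77.3)/(2π×0.0721×1) = 1.013 K/W
R_outer film = 1/(h_o·2πr_oL) = 1/(20.8×2π×0.1223×1) = 0.06256 K/W
R_total = 1.075 K/W
Q = ΔT/R_total = 231/1.075

q′ ≈ 215 W/m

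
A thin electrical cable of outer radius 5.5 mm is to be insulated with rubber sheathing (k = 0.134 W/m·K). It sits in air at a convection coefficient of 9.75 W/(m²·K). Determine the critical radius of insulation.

For a cylinder r_cr = k/h = 0.134/9.75
r_cr = 13.7 mm; since the bare radius (5.5 mm) is below r_cr, adding a thin layer of insulation will *increase* heat loss.

r_cr ≈ 13.7 mm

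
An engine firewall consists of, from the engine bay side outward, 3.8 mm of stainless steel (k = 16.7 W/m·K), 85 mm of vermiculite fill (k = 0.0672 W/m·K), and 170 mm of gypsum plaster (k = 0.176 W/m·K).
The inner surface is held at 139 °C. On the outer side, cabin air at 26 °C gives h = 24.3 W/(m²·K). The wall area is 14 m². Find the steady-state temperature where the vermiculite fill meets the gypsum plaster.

Model the wall as resistances in series:
R_stainless steel = L/(kA) = 0.0038/(16.7×14) = 1.625×10^-5 K/W
R_vermiculite fill = L/(kA) = 0.085/(0.0672×14) = 0.09035 K/W
R_gypsum plaster = L/(kA) = 0.17/(0.176×14) = 0.06899 K/W
R_outer film = 1/(h_o·A) = 1/(24.3×14) = 0.002939 K/W
R_total = 0.1623 K/W;  Q = ΔT/R_total = 113/0.1623 = 696.3 W
T_interface = T_inner − Q·ΣR(inner→interface) = 139 − 696×0.09036

T ≈ 76.1 °C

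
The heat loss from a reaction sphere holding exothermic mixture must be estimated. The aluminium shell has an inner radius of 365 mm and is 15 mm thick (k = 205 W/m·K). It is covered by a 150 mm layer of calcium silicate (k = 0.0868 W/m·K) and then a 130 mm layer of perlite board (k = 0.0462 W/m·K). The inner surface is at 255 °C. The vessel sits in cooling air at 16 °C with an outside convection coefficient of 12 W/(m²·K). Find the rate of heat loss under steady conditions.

Radial (spherical) resistances in series:
R_aluminium shell = (1/0.365 − 1/0.38)/(4π×205) = 4.198×10^-5 K/W
R_calcium silicate = (1/0.38 − 1/0.53)/(4π×0.0868) = 0.6828 K/W
R_perlite board = (1/0.53 − 1/0.66)/(4π×0.0462) = 0.6401 K/W
R_outer film = 1/(h·4πr_o²) = 1/(12×4π×0.66²) = 0.01522 K/W
R_total = 1.338 K/W
Q = ΔT/R_total = 239/1.338

Q ≈ 179 W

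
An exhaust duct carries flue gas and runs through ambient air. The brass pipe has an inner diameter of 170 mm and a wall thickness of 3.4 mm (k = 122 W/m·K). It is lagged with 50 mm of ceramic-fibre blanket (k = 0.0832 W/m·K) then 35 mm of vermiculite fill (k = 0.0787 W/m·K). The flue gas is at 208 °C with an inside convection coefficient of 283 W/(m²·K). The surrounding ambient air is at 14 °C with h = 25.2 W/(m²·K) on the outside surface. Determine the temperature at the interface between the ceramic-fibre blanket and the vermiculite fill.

For a radial system each layer contributes R = ln(r_out/r_in)/(2πkL); films add R = 1/(hA).
R_inner film = 1/(h_i·2πr₁L) = 1/(283×2π×0.085×1) = 0.006616 K/W
R_brass pipe wall = ln(88.4/85)/(2π×122×1) = 5.117×10^-5 K/W
R_ceramic-fibre blanket = ln(138.4/88.4)/(2π×0.0832×1) = 0.8575 K/W
R_vermiculite fill = ln(173.4/138.4)/(2π×0.0787×1) = 0.4559 K/W
R_outer film = 1/(h_o·2πr_oL) = 1/(25.2×2π×0.1734×1) = 0.03642 K/W
R_total = 1.357 K/W
Q = ΔT/R_total = 194/1.357
Q = 143 W/m
T_interface = T_inner − Q·ΣR(inner→interface) = 208 − 143×0.8642

T ≈ 84.4 °C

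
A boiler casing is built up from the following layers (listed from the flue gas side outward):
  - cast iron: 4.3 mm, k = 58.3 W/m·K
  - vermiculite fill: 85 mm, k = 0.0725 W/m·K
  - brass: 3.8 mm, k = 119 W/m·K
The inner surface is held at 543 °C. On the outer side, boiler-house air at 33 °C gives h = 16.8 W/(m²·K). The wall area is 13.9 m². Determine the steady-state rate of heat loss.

Model the wall as resistances in series:
R_cast iron = L/(kA) = 0.0043/(58.3×13.9) = 5.306×10^-6 K/W
R_vermiculite fill = L/(kA) = 0.085/(0.0725×13.9) = 0.08435 K/W
R_brass = L/(kA) = 0.0038/(119×13.9) = 2.297×10^-6 K/W
R_outer film = 1/(h_o·A) = 1/(16.8×13.9) = 0.004282 K/W
R_total = 0.08864 K/W
Q = ΔT / R_total = 510 / 0.08864

Q ≈ 5750 W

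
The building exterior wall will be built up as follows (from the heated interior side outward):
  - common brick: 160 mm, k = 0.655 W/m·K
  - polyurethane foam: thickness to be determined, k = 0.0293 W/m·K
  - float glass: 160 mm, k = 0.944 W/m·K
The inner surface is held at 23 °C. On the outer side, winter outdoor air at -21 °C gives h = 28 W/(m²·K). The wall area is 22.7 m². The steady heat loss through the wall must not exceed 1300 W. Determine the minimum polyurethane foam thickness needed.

L ≈ 9.34 mm

Using the resistance-network approach (series):
R_common brick = L/(kA) = 0.16/(0.655×22.7) = 0.01076 K/W
R_float glass = L/(kA) = 0.16/(0.944×22.7) = 0.007467 K/W
R_outer film = 1/(h_o·A) = 1/(28×22.7) = 0.001573 K/W
Sum of the known resistances R_other = 0.0198 K/W
Required total resistance R_tot = ΔT/Q_allow = 44/1300 = 0.03385 K/W
R_polyurethane foam = R_tot − R_other = 0.01405 K/W
L = R·k·A = 0.01405×0.0293×22.7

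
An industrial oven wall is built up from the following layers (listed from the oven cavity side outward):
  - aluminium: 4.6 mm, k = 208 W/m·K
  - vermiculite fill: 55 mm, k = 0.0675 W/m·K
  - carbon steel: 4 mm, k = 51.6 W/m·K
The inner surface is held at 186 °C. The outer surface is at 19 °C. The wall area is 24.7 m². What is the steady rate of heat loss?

Q ≈ 5060 W

Thermal resistances in series:
R_aluminium = L/(kA) = 0.0046/(208×24.7) = 8.954×10^-7 K/W
R_vermiculite fill = L/(kA) = 0.055/(0.0675×24.7) = 0.03299 K/W
R_carbon steel = L/(kA) = 0.004/(51.6×24.7) = 3.138×10^-6 K/W
R_total = 0.03299 K/W
Q = ΔT / R_total = 167 / 0.03299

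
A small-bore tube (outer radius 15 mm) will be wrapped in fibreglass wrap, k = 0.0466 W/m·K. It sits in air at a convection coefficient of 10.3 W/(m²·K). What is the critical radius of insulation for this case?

r_cr ≈ 4.52 mm

For a cylinder r_cr = k/h = 0.0466/10.3
r_cr = 4.52 mm; since the bare radius (15 mm) is above r_cr, any added insulation will reduce heat loss.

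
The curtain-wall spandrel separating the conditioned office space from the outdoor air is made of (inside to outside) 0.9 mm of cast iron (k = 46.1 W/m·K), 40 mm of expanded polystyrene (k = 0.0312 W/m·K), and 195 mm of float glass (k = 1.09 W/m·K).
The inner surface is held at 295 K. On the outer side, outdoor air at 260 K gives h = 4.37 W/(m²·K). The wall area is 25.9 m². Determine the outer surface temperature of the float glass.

Treating each layer as a thermal resistance in series:
R_cast iron = L/(kA) = 0.0009/(46.1×25.9) = 7.538×10^-7 K/W
R_expanded polystyrene = L/(kA) = 0.04/(0.0312×25.9) = 0.0495 K/W
R_float glass = L/(kA) = 0.195/(1.09×25.9) = 0.006907 K/W
R_outer film = 1/(h_o·A) = 1/(4.37×25.9) = 0.008835 K/W
R_total = 0.06524 K/W;  Q = ΔT/R_total = 35/0.06524 = 536.5 W
T_interface = T_inner − Q·ΣR(inner→interface) = 295 − 536×0.05641

T ≈ 265 K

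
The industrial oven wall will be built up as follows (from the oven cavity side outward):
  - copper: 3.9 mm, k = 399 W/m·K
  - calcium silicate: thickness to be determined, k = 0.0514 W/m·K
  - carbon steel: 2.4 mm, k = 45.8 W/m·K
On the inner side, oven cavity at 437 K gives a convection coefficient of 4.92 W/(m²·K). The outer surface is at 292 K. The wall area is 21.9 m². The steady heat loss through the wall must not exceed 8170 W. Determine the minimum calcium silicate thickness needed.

L ≈ 9.53 mm

Using the resistance-network approach (series):
R_inner film = 1/(h_i·A) = 1/(4.92×21.9) = 0.009281 K/W
R_copper = L/(kA) = 0.0039/(399×21.9) = 4.463×10^-7 K/W
R_carbon steel = L/(kA) = 0.0024/(45.8×21.9) = 2.393×10^-6 K/W
Sum of the known resistances R_other = 0.009284 K/W
Required total resistance R_tot = ΔT/Q_allow = 145/8170 = 0.01775 K/W
R_calcium silicate = R_tot − R_other = 0.008464 K/W
L = R·k·A = 0.008464×0.0514×21.9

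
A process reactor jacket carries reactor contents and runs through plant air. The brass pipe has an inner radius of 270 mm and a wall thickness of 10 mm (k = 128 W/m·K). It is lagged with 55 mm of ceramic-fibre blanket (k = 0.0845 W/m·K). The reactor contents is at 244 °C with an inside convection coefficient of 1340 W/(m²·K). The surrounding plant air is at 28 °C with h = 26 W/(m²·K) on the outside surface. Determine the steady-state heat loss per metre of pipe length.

q′ ≈ 606 W/m

Per-layer cylindrical resistances, series-summed:
R_inner film = 1/(h_i·2πr₁L) = 1/(1340×2π×0.27×1) = 4.399×10^-4 K/W
R_brass pipe wall = ln(280/270)/(2π×128×1) = 4.522×10^-5 K/W
R_ceramic-fibre blanket = ln(335/280)/(2π×0.0845×1) = 0.3378 K/W
R_outer film = 1/(h_o·2πr_oL) = 1/(26×2π×0.335×1) = 0.01827 K/W
R_total = 0.3565 K/W
Q = ΔT/R_total = 216/0.3565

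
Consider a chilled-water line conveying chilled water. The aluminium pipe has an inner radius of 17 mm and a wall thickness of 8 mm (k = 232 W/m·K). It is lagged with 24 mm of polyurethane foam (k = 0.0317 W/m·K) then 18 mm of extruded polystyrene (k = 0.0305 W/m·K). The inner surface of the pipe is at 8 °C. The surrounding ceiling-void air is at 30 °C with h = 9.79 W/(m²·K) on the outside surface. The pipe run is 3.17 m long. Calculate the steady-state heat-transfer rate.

Per-layer cylindrical resistances, series-summed:
R_aluminium pipe wall = ln(25/17)/(2π×232×3.17) = 8.346×10^-5 K/W
R_polyurethane foam = ln(49/25)/(2π×0.0317×3.17) = 1.066 K/W
R_extruded polystyrene = ln(67/49)/(2π×0.0305×3.17) = 0.515 K/W
R_outer film = 1/(h_o·2πr_oL) = 1/(9.79×2π×0.067×3.17) = 0.07654 K/W
R_total = 1.657 K/W
Q = ΔT/R_total = 22/1.657

Q ≈ 13.3 W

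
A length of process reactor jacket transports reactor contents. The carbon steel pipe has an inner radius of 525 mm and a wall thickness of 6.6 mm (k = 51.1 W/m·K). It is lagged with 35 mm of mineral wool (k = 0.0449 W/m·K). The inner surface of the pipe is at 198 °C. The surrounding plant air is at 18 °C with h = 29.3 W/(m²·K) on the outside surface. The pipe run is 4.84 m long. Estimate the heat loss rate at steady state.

Q ≈ 3700 W

Treating each annulus and film as a series resistance:
R_carbon steel pipe wall = ln(531.6/525)/(2π×51.1×4.84) = 8.039×10^-6 K/W
R_mineral wool = ln(566.6/531.6)/(2π×0.0449×4.84) = 0.0467 K/W
R_outer film = 1/(h_o·2πr_oL) = 1/(29.3×2π×0.5666×4.84) = 0.001981 K/W
R_total = 0.04869 K/W
Q = ΔT/R_total = 180/0.04869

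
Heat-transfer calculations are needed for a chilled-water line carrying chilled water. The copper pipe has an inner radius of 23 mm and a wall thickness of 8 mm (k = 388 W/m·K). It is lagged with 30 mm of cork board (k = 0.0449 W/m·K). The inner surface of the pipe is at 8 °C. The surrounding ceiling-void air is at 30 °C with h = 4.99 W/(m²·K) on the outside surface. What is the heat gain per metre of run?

Per-layer cylindrical resistances, series-summed:
R_copper pipe wall = ln(31/23)/(2π×388×1) = 1.224×10^-4 K/W
R_cork board = ln(61/31)/(2π×0.0449×1) = 2.399 K/W
R_outer film = 1/(h_o·2πr_oL) = 1/(4.99×2π×0.061×1) = 0.5229 K/W
R_total = 2.922 K/W
Q = ΔT/R_total = 22/2.922

q′ ≈ 7.53 W/m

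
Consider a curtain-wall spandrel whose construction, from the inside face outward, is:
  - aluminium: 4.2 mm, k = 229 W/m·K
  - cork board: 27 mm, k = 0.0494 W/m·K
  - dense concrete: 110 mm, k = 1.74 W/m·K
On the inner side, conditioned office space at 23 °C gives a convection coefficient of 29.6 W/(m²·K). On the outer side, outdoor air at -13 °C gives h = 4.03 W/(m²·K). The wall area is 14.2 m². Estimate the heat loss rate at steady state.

Thermal resistances in series:
R_inner film = 1/(h_i·A) = 1/(29.6×14.2) = 0.002379 K/W
R_aluminium = L/(kA) = 0.0042/(229×14.2) = 1.292×10^-6 K/W
R_cork board = L/(kA) = 0.027/(0.0494×14.2) = 0.03849 K/W
R_dense concrete = L/(kA) = 0.11/(1.74×14.2) = 0.004452 K/W
R_outer film = 1/(h_o·A) = 1/(4.03×14.2) = 0.01747 K/W
R_total = 0.0628 K/W
Q = ΔT / R_total = 36 / 0.0628

Q ≈ 573 W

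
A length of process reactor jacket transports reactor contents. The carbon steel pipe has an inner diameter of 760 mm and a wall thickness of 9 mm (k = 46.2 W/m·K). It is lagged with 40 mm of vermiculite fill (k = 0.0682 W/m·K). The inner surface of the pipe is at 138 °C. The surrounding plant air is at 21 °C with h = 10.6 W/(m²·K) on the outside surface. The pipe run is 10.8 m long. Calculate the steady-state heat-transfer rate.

For a radial system each layer contributes R = ln(r_out/r_in)/(2πkL); films add R = 1/(hA).
R_carbon steel pipe wall = ln(389/380)/(2π×46.2×10.8) = 7.467×10^-6 K/W
R_vermiculite fill = ln(429/389)/(2π×0.0682×10.8) = 0.02115 K/W
R_outer film = 1/(h_o·2πr_oL) = 1/(10.6×2π×0.429×10.8) = 0.003241 K/W
R_total = 0.0244 K/W
Q = ΔT/R_total = 117/0.0244

Q ≈ 4800 W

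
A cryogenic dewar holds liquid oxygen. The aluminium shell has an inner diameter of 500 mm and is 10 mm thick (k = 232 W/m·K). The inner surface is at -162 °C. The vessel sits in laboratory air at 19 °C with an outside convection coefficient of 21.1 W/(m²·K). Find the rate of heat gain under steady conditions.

Q ≈ 3240 W

For a spherical shell R = (1/r₁ − 1/r₂)/(4πk); film R = 1/(h·4πr²). In series:
R_aluminium shell = (1/0.25 − 1/0.26)/(4π×232) = 5.277×10^-5 K/W
R_outer film = 1/(h·4πr_o²) = 1/(21.1×4π×0.26²) = 0.05579 K/W
R_total = 0.05584 K/W
Q = ΔT/R_total = 181/0.05584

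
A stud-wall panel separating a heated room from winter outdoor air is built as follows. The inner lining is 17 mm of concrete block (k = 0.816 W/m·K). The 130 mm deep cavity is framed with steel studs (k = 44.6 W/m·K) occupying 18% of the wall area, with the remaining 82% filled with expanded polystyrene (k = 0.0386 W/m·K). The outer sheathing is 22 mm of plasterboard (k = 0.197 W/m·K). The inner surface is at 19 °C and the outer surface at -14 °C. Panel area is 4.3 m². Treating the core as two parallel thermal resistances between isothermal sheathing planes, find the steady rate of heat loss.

Sheathing layers in series; stud and cavity paths in parallel between them.
R_inner = 0.017/(0.816×4.3) = 0.004845 K/W
R_stud  = 0.13/(44.6×0.18×4.3) = 0.003766 K/W
R_cav   = 0.13/(0.0386×0.82×4.3) = 0.9552 K/W
1/R_core = 1/R_stud + 1/R_cav → R_core = 0.003751 K/W
R_outer = 0.022/(0.197×4.3) = 0.02597 K/W
R_total = 0.03457 K/W
Q = ΔT/R_total = 33/0.03457

Q ≈ 955 W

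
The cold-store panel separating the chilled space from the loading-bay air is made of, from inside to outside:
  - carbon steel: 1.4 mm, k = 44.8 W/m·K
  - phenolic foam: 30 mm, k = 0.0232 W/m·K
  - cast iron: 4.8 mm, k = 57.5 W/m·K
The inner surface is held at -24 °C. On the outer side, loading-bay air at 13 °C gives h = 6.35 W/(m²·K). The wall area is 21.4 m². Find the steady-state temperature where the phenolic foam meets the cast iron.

T ≈ 8.98 °C

Thermal resistances in series:
R_carbon steel = L/(kA) = 0.0014/(44.8×21.4) = 1.46×10^-6 K/W
R_phenolic foam = L/(kA) = 0.03/(0.0232×21.4) = 0.06043 K/W
R_cast iron = L/(kA) = 0.0048/(57.5×21.4) = 3.901×10^-6 K/W
R_outer film = 1/(h_o·A) = 1/(6.35×21.4) = 0.007359 K/W
R_total = 0.06779 K/W;  Q = ΔT/R_total = 37/0.06779 = 545.8 W
T_interface = T_inner + Q·ΣR(inner→interface) = -24 + 546×0.06043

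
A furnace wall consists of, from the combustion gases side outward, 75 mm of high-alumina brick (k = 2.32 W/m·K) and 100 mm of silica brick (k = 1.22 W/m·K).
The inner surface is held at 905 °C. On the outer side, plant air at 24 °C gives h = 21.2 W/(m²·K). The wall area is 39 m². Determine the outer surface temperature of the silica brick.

Model the wall as resistances in series:
R_high-alumina brick = L/(kA) = 0.075/(2.32×39) = 8.289×10^-4 K/W
R_silica brick = L/(kA) = 0.1/(1.22×39) = 0.002102 K/W
R_outer film = 1/(h_o·A) = 1/(21.2×39) = 0.001209 K/W
R_total = 0.00414 K/W;  Q = ΔT/R_total = 881/0.00414 = 212800 W
T_interface = T_inner − Q·ΣR(inner→interface) = 905 − 213000×0.002931

T ≈ 281 °C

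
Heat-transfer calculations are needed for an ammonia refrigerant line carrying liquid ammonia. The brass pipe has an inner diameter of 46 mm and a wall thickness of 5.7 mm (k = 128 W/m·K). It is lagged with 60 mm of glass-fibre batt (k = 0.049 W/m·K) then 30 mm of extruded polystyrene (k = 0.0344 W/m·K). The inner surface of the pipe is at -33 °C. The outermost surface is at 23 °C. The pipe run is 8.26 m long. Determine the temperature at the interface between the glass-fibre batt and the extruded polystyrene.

T ≈ 7.94 °C

Treating each annulus and film as a series resistance:
R_brass pipe wall = ln(28.7/23)/(2π×128×8.26) = 3.333×10^-5 K/W
R_glass-fibre batt = ln(88.7/28.7)/(2π×0.049×8.26) = 0.4437 K/W
R_extruded polystyrene = ln(118.7/88.7)/(2π×0.0344×8.26) = 0.1632 K/W
R_total = 0.6069 K/W
Q = ΔT/R_total = 56/0.6069
Q = 92.3 W
T_interface = T_inner + Q·ΣR(inner→interface) = -33 + 92.3×0.4437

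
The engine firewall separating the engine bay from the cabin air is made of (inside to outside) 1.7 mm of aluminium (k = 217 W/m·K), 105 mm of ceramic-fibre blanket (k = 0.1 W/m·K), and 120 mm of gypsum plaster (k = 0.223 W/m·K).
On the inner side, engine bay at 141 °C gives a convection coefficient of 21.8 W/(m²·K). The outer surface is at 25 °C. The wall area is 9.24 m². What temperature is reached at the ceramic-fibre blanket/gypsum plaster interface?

Using the resistance-network approach (series):
R_inner film = 1/(h_i·A) = 1/(21.8×9.24) = 0.004964 K/W
R_aluminium = L/(kA) = 0.0017/(217×9.24) = 8.478×10^-7 K/W
R_ceramic-fibre blanket = L/(kA) = 0.105/(0.1×9.24) = 0.1136 K/W
R_gypsum plaster = L/(kA) = 0.12/(0.223×9.24) = 0.05824 K/W
R_total = 0.1768 K/W;  Q = ΔT/R_total = 116/0.1768 = 656 W
T_interface = T_inner − Q·ΣR(inner→interface) = 141 − 656×0.1186

T ≈ 63.2 °C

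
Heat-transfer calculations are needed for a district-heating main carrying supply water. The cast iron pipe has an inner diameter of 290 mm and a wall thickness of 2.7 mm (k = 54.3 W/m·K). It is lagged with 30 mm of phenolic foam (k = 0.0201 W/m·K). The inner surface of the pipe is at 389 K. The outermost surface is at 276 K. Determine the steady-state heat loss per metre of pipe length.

q′ ≈ 77.2 W/m

Cylindrical conduction, so R = ln(r₂/r₁)/(2πkL) per layer, in series:
R_cast iron pipe wall = ln(147.7/145)/(2π×54.3×1) = 5.408×10^-5 K/W
R_phenolic foam = ln(177.7/147.7)/(2π×0.0201×1) = 1.464 K/W
R_total = 1.464 K/W
Q = ΔT/R_total = 113/1.464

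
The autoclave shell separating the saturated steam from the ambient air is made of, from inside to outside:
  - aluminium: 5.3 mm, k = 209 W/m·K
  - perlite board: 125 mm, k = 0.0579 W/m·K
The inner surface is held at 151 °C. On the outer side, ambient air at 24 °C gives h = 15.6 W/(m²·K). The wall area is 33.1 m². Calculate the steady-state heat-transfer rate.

Series thermal resistances:
R_aluminium = L/(kA) = 0.0053/(209×33.1) = 7.661×10^-7 K/W
R_perlite board = L/(kA) = 0.125/(0.0579×33.1) = 0.06522 K/W
R_outer film = 1/(h_o·A) = 1/(15.6×33.1) = 0.001937 K/W
R_total = 0.06716 K/W
Q = ΔT / R_total = 127 / 0.06716

Q ≈ 1890 W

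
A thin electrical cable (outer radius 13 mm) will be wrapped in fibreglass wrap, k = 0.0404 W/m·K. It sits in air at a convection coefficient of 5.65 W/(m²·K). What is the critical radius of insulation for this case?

r_cr ≈ 7.15 mm

For a cylinder r_cr = k/h = 0.0404/5.65
r_cr = 7.15 mm; since the bare radius (13 mm) is above r_cr, any added insulation will reduce heat loss.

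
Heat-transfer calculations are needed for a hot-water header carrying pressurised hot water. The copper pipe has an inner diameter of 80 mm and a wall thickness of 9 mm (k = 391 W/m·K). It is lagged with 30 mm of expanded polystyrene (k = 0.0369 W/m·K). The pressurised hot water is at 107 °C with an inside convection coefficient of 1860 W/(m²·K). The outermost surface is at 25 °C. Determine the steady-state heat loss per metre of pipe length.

Treating each annulus and film as a series resistance:
R_inner film = 1/(h_i·2πr₁L) = 1/(1860×2π×0.04×1) = 0.002139 K/W
R_copper pipe wall = ln(49/40)/(2π×391×1) = 8.261×10^-5 K/W
R_expanded polystyrene = ln(79/49)/(2π×0.0369×1) = 2.06 K/W
R_total = 2.062 K/W
Q = ΔT/R_total = 82/2.062

q′ ≈ 39.8 W/m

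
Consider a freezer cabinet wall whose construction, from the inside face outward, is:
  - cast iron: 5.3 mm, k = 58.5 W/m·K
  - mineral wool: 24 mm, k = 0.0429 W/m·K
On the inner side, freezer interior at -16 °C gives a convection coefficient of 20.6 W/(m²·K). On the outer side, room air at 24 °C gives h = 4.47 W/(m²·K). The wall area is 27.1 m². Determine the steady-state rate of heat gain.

Thermal resistances in series:
R_inner film = 1/(h_i·A) = 1/(20.6×27.1) = 0.001791 K/W
R_cast iron = L/(kA) = 0.0053/(58.5×27.1) = 3.343×10^-6 K/W
R_mineral wool = L/(kA) = 0.024/(0.0429×27.1) = 0.02064 K/W
R_outer film = 1/(h_o·A) = 1/(4.47×27.1) = 0.008255 K/W
R_total = 0.03069 K/W
Q = ΔT / R_total = 40 / 0.03069

Q ≈ 1300 W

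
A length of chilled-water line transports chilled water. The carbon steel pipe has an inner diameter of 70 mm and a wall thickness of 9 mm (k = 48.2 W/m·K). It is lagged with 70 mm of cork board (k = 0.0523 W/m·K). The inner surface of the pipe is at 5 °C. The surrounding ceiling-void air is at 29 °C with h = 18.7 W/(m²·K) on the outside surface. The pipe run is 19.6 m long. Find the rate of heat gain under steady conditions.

Treating each annulus and film as a series resistance:
R_carbon steel pipe wall = ln(44/35)/(2π×48.2×19.6) = 3.855×10^-5 K/W
R_cork board = ln(114/44)/(2π×0.0523×19.6) = 0.1478 K/W
R_outer film = 1/(h_o·2πr_oL) = 1/(18.7×2π×0.114×19.6) = 0.003809 K/W
R_total = 0.1517 K/W
Q = ΔT/R_total = 24/0.1517

Q ≈ 158 W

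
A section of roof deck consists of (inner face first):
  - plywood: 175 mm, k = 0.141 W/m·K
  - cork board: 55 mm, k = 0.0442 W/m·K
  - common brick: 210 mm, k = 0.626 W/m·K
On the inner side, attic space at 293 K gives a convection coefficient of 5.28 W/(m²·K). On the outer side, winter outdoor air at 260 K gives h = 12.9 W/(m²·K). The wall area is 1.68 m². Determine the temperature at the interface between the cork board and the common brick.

T ≈ 264 K

Model the wall as resistances in series:
R_inner film = 1/(h_i·A) = 1/(5.28×1.68) = 0.1127 K/W
R_plywood = L/(kA) = 0.175/(0.141×1.68) = 0.7388 K/W
R_cork board = L/(kA) = 0.055/(0.0442×1.68) = 0.7407 K/W
R_common brick = L/(kA) = 0.21/(0.626×1.68) = 0.1997 K/W
R_outer film = 1/(h_o·A) = 1/(12.9×1.68) = 0.04614 K/W
R_total = 1.838 K/W;  Q = ΔT/R_total = 33/1.838 = 17.95 W
T_interface = T_inner − Q·ΣR(inner→interface) = 293 − 18×1.592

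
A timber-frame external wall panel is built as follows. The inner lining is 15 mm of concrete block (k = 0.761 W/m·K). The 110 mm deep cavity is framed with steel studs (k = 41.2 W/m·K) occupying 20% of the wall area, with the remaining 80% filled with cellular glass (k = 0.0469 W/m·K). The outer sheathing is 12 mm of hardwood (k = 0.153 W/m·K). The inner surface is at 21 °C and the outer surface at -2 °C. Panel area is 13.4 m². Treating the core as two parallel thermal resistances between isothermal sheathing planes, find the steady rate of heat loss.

Sheathing layers in series; stud and cavity paths in parallel between them.
R_inner = 0.015/(0.761×13.4) = 0.001471 K/W
R_stud  = 0.11/(41.2×0.2×13.4) = 9.962×10^-4 K/W
R_cav   = 0.11/(0.0469×0.8×13.4) = 0.2188 K/W
1/R_core = 1/R_stud + 1/R_cav → R_core = 9.917×10^-4 K/W
R_outer = 0.012/(0.153×13.4) = 0.005853 K/W
R_total = 0.008316 K/W
Q = ΔT/R_total = 23/0.008316

Q ≈ 2770 W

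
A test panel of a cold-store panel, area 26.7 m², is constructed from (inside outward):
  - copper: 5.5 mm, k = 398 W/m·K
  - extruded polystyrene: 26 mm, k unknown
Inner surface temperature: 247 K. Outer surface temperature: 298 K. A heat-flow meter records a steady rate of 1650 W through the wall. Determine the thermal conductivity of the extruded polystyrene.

k ≈ 0.0315 W/(m·K)

Thermal resistances in series:
R_copper = L/(kA) = 0.0055/(398×26.7) = 5.176×10^-7 K/W
Sum of known resistances R_other = 5.176×10^-7 K/W
Total R = ΔT/Q = 51/1650 = 0.03091 K/W
R_extruded polystyrene = R_total − R_other = 0.03091 K/W
k = L/(R·A) = 0.026/(0.03091×26.7)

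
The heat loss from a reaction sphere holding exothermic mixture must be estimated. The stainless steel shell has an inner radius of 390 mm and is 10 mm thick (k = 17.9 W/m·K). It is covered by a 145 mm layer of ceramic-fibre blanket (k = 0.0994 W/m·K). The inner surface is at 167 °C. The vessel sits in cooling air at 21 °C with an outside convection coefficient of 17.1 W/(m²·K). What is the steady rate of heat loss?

For a spherical shell R = (1/r₁ − 1/r₂)/(4πk); film R = 1/(h·4πr²). In series:
R_stainless steel shell = (1/0.39 − 1/0.4)/(4π×17.9) = 2.85×10^-4 K/W
R_ceramic-fibre blanket = (1/0.4 − 1/0.545)/(4π×0.0994) = 0.5325 K/W
R_outer film = 1/(h·4πr_o²) = 1/(17.1×4π×0.545²) = 0.01567 K/W
R_total = 0.5484 K/W
Q = ΔT/R_total = 146/0.5484

Q ≈ 266 W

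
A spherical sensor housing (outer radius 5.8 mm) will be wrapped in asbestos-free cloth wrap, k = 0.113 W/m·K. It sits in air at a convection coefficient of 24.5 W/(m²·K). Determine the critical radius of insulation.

r_cr ≈ 9.22 mm

For a sphere r_cr = 2k/h = 2×0.113/24.5
r_cr = 9.22 mm; since the bare radius (5.8 mm) is below r_cr, adding a thin layer of insulation will *increase* heat loss.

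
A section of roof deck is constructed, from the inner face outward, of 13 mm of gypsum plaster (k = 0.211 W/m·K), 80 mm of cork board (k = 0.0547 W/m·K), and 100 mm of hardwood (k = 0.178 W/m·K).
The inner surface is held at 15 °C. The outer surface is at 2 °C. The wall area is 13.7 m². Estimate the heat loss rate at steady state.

Q ≈ 85.4 W

Treating each layer as a thermal resistance in series:
R_gypsum plaster = L/(kA) = 0.013/(0.211×13.7) = 0.004497 K/W
R_cork board = L/(kA) = 0.08/(0.0547×13.7) = 0.1068 K/W
R_hardwood = L/(kA) = 0.1/(0.178×13.7) = 0.04101 K/W
R_total = 0.1523 K/W
Q = ΔT / R_total = 13 / 0.1523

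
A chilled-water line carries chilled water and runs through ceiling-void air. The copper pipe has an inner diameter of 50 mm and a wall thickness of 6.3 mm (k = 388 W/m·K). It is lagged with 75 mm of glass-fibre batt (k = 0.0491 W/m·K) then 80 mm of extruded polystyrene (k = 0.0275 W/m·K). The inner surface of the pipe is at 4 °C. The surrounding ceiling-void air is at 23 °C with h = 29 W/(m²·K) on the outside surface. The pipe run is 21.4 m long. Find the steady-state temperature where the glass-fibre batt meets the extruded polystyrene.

T ≈ 14.4 °C

Treating each annulus and film as a series resistance:
R_copper pipe wall = ln(31.3/25)/(2π×388×21.4) = 4.308×10^-6 K/W
R_glass-fibre batt = ln(106.3/31.3)/(2π×0.0491×21.4) = 0.1852 K/W
R_extruded polystyrene = ln(186.3/106.3)/(2π×0.0275×21.4) = 0.1517 K/W
R_outer film = 1/(h_o·2πr_oL) = 1/(29×2π×0.1863×21.4) = 0.001377 K/W
R_total = 0.3383 K/W
Q = ΔT/R_total = 19/0.3383
Q = 56.2 W
T_interface = T_inner + Q·ΣR(inner→interface) = 4 + 56.2×0.1852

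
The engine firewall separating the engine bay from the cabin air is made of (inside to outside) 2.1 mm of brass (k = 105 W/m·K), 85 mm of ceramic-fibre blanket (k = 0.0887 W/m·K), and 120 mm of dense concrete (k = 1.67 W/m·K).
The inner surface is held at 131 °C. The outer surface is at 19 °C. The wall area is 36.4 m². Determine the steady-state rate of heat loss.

Q ≈ 3960 W

Thermal resistances in series:
R_brass = L/(kA) = 0.0021/(105×36.4) = 5.495×10^-7 K/W
R_ceramic-fibre blanket = L/(kA) = 0.085/(0.0887×36.4) = 0.02633 K/W
R_dense concrete = L/(kA) = 0.12/(1.67×36.4) = 0.001974 K/W
R_total = 0.0283 K/W
Q = ΔT / R_total = 112 / 0.0283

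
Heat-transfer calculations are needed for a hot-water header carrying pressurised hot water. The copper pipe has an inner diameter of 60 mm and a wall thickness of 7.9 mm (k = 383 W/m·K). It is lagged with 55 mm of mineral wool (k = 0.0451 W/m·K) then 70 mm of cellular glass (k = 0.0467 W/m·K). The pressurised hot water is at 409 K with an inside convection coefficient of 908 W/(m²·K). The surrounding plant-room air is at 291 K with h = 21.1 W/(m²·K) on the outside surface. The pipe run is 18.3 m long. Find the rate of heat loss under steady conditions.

Q ≈ 421 W

Cylindrical conduction, so R = ln(r₂/r₁)/(2πkL) per layer, in series:
R_inner film = 1/(h_i·2πr₁L) = 1/(908×2π×0.03×18.3) = 3.193×10^-4 K/W
R_copper pipe wall = ln(37.9/30)/(2π×383×18.3) = 5.308×10^-6 K/W
R_mineral wool = ln(92.9/37.9)/(2π×0.0451×18.3) = 0.1729 K/W
R_cellular glass = ln(162.9/92.9)/(2π×0.0467×18.3) = 0.1046 K/W
R_outer film = 1/(h_o·2πr_oL) = 1/(21.1×2π×0.1629×18.3) = 0.00253 K/W
R_total = 0.2803 K/W
Q = ΔT/R_total = 118/0.2803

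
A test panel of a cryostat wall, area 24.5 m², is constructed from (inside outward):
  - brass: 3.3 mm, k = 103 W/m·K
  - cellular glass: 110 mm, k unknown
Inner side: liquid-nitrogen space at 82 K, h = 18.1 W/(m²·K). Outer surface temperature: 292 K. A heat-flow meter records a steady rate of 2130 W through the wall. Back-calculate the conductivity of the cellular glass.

k ≈ 0.0466 W/(m·K)

Series thermal resistances:
R_inner film = 1/(h_i·A) = 1/(18.1×24.5) = 0.002255 K/W
R_brass = L/(kA) = 0.0033/(103×24.5) = 1.308×10^-6 K/W
Sum of known resistances R_other = 0.002256 K/W
Total R = ΔT/Q = 210/2130 = 0.09859 K/W
R_cellular glass = R_total − R_other = 0.09634 K/W
k = L/(R·A) = 0.11/(0.09634×24.5)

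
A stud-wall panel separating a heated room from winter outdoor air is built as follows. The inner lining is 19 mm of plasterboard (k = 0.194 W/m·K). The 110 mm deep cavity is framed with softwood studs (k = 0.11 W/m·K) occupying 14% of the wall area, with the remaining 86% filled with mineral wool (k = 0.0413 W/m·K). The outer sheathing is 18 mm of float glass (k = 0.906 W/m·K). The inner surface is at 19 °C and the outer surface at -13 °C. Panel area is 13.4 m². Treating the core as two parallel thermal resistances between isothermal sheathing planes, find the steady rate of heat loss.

Sheathing layers in series; stud and cavity paths in parallel between them.
R_inner = 0.019/(0.194×13.4) = 0.007309 K/W
R_stud  = 0.11/(0.11×0.14×13.4) = 0.533 K/W
R_cav   = 0.11/(0.0413×0.86×13.4) = 0.2311 K/W
1/R_core = 1/R_stud + 1/R_cav → R_core = 0.1612 K/W
R_outer = 0.018/(0.906×13.4) = 0.001483 K/W
R_total = 0.17 K/W
Q = ΔT/R_total = 32/0.17

Q ≈ 188 W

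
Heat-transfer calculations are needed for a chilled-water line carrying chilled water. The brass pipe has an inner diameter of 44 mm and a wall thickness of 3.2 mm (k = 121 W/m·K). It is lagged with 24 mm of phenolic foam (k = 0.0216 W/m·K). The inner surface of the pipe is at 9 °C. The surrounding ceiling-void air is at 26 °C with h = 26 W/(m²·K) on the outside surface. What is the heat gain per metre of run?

q′ ≈ 3.36 W/m

Per-layer cylindrical resistances, series-summed:
R_brass pipe wall = ln(25.2/22)/(2π×121×1) = 1.786×10^-4 K/W
R_phenolic foam = ln(49.2/25.2)/(2π×0.0216×1) = 4.93 K/W
R_outer film = 1/(h_o·2πr_oL) = 1/(26×2π×0.0492×1) = 0.1244 K/W
R_total = 5.054 K/W
Q = ΔT/R_total = 17/5.054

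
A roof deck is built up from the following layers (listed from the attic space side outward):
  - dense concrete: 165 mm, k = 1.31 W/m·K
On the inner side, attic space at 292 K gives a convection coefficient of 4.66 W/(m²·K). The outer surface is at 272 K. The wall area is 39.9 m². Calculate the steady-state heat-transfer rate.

Treating each layer as a thermal resistance in series:
R_inner film = 1/(h_i·A) = 1/(4.66×39.9) = 0.005378 K/W
R_dense concrete = L/(kA) = 0.165/(1.31×39.9) = 0.003157 K/W
R_total = 0.008535 K/W
Q = ΔT / R_total = 20 / 0.008535

Q ≈ 2340 W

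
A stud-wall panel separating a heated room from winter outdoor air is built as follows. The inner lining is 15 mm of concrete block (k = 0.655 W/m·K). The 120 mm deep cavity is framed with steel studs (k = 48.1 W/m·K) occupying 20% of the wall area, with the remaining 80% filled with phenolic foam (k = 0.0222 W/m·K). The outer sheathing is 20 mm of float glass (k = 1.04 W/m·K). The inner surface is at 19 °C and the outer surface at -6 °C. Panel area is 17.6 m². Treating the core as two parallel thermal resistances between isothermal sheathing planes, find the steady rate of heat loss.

Sheathing layers in series; stud and cavity paths in parallel between them.
R_inner = 0.015/(0.655×17.6) = 0.001301 K/W
R_stud  = 0.12/(48.1×0.2×17.6) = 7.088×10^-4 K/W
R_cav   = 0.12/(0.0222×0.8×17.6) = 0.3839 K/W
1/R_core = 1/R_stud + 1/R_cav → R_core = 7.074×10^-4 K/W
R_outer = 0.02/(1.04×17.6) = 0.001093 K/W
R_total = 0.003101 K/W
Q = ΔT/R_total = 25/0.003101

Q ≈ 8060 W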